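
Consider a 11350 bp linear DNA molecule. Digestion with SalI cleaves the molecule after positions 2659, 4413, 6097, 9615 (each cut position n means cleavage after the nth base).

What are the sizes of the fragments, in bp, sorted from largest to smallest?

Linear molecule, 4 cuts → 5 fragments:
  2659 − 0 = 2659 bp
  4413 − 2659 = 1754 bp
  6097 − 4413 = 1684 bp
  9615 − 6097 = 3518 bp
  11350 − 9615 = 1735 bp
Sorted largest to smallest: 3518, 2659, 1754, 1735, 1684 bp.

3518, 2659, 1754, 1735, 1684 bp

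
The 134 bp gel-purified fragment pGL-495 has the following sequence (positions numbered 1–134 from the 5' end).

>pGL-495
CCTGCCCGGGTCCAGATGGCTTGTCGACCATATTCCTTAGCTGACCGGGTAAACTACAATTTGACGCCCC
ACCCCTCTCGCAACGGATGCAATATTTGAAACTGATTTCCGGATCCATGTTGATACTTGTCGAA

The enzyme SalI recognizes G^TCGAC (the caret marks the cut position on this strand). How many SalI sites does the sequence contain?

GTCGAC occurs starting at position 23.
SalI cuts at 1 site.

1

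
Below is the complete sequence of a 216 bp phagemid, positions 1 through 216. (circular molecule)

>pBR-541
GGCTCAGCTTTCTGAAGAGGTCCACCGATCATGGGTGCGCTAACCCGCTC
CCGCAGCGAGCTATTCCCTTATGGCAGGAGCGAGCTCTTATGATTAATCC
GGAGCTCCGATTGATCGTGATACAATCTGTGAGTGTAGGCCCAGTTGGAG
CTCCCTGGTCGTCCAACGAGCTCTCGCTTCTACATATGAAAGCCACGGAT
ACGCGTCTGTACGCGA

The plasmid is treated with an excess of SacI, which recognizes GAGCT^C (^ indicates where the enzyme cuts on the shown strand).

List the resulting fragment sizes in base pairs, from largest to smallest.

130, 46, 20, 20 bp

SacI sites (GAGCTC) start at positions 82, 102, 148, 168.
SacI cuts after base 5 of each site (before the last base), so after positions 86, 106, 152, 172.
Circular molecule, 4 cuts → 4 fragments:
  87–106 → 20 bp
  107–152 → 46 bp
  153–172 → 20 bp
  173–216 then 1–86 → 44 + 86 = 130 bp
Sorted largest to smallest: 130, 46, 20, 20 bp.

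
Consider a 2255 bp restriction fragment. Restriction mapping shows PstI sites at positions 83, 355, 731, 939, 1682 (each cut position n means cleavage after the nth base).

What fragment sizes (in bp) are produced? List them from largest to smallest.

743, 573, 376, 272, 208, 83 bp

Linear molecule, 5 cuts → 6 fragments:
  83 − 0 = 83 bp
  355 − 83 = 272 bp
  731 − 355 = 376 bp
  939 − 731 = 208 bp
  1682 − 939 = 743 bp
  2255 − 1682 = 573 bp
Sorted largest to smallest: 743, 573, 376, 272, 208, 83 bp.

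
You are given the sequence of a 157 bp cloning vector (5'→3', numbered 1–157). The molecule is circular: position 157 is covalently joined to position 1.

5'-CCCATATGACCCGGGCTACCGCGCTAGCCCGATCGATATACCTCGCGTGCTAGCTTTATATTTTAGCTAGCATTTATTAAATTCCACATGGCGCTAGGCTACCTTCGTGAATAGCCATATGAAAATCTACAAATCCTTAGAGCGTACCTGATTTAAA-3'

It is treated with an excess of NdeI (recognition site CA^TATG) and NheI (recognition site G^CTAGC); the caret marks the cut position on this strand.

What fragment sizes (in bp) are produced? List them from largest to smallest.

NdeI sites (CATATG) start at positions 3, 116.
NdeI cuts after base 2 of each site, so after positions 4, 117.
NheI sites (GCTAGC) start at positions 23, 49, 66.
NheI cuts after the first base of each site, so after positions 23, 49, 66.
Combined cut positions: 4, 23, 49, 66, 117.
Circular molecule, 5 cuts → 5 fragments:
  5–23 → 19 bp
  24–49 → 26 bp
  50–66 → 17 bp
  67–117 → 51 bp
  118–157 then 1–4 → 40 + 4 = 44 bp
Sorted largest to smallest: 51, 44, 26, 19, 17 bp.

51, 44, 26, 19, 17 bp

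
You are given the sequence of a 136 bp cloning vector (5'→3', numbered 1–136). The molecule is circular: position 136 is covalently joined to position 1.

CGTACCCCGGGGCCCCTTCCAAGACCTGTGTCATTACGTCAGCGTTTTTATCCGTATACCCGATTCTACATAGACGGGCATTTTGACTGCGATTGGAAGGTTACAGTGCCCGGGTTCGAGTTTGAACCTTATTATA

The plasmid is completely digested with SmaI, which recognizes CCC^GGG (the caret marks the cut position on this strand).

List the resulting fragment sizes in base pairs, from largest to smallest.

SmaI sites (CCCGGG) start at positions 6, 109.
SmaI cuts after base 3 of each site, so after positions 8, 111.
Circular molecule, 2 cuts → 2 fragments:
  9–111 → 103 bp
  112–136 then 1–8 → 25 + 8 = 33 bp
Sorted largest to smallest: 103, 33 bp.

103, 33 bp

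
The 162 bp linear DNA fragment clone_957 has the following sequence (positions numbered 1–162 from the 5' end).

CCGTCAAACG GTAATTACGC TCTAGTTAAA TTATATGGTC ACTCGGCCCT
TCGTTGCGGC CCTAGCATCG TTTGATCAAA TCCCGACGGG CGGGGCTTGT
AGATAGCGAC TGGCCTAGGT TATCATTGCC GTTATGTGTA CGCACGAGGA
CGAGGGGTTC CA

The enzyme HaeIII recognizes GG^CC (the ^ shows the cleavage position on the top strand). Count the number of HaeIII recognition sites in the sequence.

GGCC occurs starting at positions 45, 58, 112.
HaeIII cuts at 3 sites.

3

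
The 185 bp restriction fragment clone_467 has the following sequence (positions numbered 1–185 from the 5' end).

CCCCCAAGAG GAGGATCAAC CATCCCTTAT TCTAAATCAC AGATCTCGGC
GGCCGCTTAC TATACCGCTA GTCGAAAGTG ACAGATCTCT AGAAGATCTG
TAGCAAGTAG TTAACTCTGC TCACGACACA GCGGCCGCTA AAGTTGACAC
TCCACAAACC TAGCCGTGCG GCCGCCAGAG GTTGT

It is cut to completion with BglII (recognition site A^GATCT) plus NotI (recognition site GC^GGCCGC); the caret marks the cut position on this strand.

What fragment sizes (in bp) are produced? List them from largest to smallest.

BglII sites (AGATCT) start at positions 41, 83, 94.
BglII cuts after the first base of each site, so after positions 41, 83, 94.
NotI sites (GCGGCCGC) start at positions 49, 131, 168.
NotI cuts after base 2 of each site, so after positions 50, 132, 169.
Combined cut positions: 41, 50, 83, 94, 132, 169.
Linear molecule, 6 cuts → 7 fragments:
  1–41 → 41 bp
  42–50 → 9 bp
  51–83 → 33 bp
  84–94 → 11 bp
  95–132 → 38 bp
  133–169 → 37 bp
  170–185 → 16 bp
Sorted largest to smallest: 41, 38, 37, 33, 16, 11, 9 bp.

41, 38, 37, 33, 16, 11, 9 bp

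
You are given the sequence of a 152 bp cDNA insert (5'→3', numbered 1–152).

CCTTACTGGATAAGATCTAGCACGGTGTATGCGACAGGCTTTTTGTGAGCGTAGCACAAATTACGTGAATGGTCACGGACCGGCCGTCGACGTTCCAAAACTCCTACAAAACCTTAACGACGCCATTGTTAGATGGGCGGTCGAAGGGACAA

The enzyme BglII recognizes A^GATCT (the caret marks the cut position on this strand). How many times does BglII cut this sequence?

1

AGATCT occurs starting at position 13.
BglII cuts at 1 site.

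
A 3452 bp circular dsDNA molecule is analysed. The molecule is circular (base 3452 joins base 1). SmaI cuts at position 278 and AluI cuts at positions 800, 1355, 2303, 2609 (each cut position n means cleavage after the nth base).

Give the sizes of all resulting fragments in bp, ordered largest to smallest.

Combined cut positions (sorted): 278, 800, 1355, 2303, 2609.
Circular molecule, 5 cuts → 5 fragments:
  800 − 278 = 522 bp
  1355 − 800 = 555 bp
  2303 − 1355 = 948 bp
  2609 − 2303 = 306 bp
  wrap: 3452 − 2609 + 278 = 1121 bp
Sorted largest to smallest: 1121, 948, 555, 522, 306 bp.

1121, 948, 555, 522, 306 bp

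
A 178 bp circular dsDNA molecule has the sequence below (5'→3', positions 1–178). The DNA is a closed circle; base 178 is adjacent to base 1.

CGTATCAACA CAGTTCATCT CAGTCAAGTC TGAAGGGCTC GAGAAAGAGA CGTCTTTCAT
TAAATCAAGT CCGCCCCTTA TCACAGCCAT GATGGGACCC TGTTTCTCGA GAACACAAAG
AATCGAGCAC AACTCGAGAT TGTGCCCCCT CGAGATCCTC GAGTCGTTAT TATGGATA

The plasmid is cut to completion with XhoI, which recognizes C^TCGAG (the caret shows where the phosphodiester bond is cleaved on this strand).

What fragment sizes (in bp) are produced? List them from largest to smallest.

68, 58, 27, 16, 9 bp

XhoI sites (CTCGAG) start at positions 38, 106, 133, 149, 158.
XhoI cuts after the first base of each site, so after positions 38, 106, 133, 149, 158.
Circular molecule, 5 cuts → 5 fragments:
  39–106 → 68 bp
  107–133 → 27 bp
  134–149 → 16 bp
  150–158 → 9 bp
  159–178 then 1–38 → 20 + 38 = 58 bp
Sorted largest to smallest: 68, 58, 27, 16, 9 bp.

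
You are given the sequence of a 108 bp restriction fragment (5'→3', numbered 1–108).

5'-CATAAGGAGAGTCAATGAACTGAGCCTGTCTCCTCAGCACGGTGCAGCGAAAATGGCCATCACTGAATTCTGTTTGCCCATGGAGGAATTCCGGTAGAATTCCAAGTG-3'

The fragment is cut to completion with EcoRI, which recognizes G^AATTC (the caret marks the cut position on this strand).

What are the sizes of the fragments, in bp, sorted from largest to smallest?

65, 21, 11, 11 bp

EcoRI sites (GAATTC) start at positions 65, 86, 97.
EcoRI cuts after the first base of each site, so after positions 65, 86, 97.
Linear molecule, 3 cuts → 4 fragments:
  1–65 → 65 bp
  66–86 → 21 bp
  87–97 → 11 bp
  98–108 → 11 bp
Sorted largest to smallest: 65, 21, 11, 11 bp.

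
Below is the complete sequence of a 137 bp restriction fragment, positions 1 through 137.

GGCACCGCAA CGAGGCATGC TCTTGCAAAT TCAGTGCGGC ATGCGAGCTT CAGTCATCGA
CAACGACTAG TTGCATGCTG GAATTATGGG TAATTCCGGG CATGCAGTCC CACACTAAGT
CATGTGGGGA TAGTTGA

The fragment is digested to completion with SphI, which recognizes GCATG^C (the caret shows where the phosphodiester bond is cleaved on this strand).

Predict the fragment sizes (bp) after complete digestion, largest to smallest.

SphI sites (GCATGC) start at positions 15, 39, 73, 100.
SphI cuts after base 5 of each site (before the last base), so after positions 19, 43, 77, 104.
Linear molecule, 4 cuts → 5 fragments:
  1–19 → 19 bp
  20–43 → 24 bp
  44–77 → 34 bp
  78–104 → 27 bp
  105–137 → 33 bp
Sorted largest to smallest: 34, 33, 27, 24, 19 bp.

34, 33, 27, 24, 19 bp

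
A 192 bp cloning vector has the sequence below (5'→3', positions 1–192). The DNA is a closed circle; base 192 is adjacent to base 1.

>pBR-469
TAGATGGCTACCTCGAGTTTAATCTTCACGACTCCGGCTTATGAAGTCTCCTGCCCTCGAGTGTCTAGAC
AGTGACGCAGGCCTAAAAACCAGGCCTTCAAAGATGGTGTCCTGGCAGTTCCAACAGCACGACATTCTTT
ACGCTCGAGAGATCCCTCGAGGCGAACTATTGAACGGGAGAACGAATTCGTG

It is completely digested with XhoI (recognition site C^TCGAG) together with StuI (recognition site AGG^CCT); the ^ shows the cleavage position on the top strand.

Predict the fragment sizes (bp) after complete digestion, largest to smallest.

XhoI sites (CTCGAG) start at positions 12, 56, 144, 156.
XhoI cuts after the first base of each site, so after positions 12, 56, 144, 156.
StuI sites (AGGCCT) start at positions 79, 92.
StuI cuts after base 3 of each site, so after positions 81, 94.
Combined cut positions: 12, 56, 81, 94, 144, 156.
Circular molecule, 6 cuts → 6 fragments:
  13–56 → 44 bp
  57–81 → 25 bp
  82–94 → 13 bp
  95–144 → 50 bp
  145–156 → 12 bp
  157–192 then 1–12 → 36 + 12 = 48 bp
Sorted largest to smallest: 50, 48, 44, 25, 13, 12 bp.

50, 48, 44, 25, 13, 12 bp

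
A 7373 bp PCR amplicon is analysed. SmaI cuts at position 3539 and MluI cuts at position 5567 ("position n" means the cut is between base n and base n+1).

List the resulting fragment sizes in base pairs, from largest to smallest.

3539, 2028, 1806 bp

Combined cut positions (sorted): 3539, 5567.
Linear molecule, 2 cuts → 3 fragments:
  3539 − 0 = 3539 bp
  5567 − 3539 = 2028 bp
  7373 − 5567 = 1806 bp
Sorted largest to smallest: 3539, 2028, 1806 bp.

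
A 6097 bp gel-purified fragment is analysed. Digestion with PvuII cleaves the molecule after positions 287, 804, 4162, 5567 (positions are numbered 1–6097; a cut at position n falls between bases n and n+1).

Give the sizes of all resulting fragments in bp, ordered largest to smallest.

3358, 1405, 530, 517, 287 bp

Linear molecule, 4 cuts → 5 fragments:
  287 − 0 = 287 bp
  804 − 287 = 517 bp
  4162 − 804 = 3358 bp
  5567 − 4162 = 1405 bp
  6097 − 5567 = 530 bp
Sorted largest to smallest: 3358, 1405, 530, 517, 287 bp.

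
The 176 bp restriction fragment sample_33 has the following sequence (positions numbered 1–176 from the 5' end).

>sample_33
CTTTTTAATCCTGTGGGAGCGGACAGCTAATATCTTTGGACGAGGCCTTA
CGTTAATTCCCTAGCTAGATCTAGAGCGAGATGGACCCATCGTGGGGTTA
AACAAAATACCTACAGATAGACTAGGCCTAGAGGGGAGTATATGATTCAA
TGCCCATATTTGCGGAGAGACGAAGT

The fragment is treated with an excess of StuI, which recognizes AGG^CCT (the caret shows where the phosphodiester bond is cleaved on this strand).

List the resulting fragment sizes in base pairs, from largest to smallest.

81, 50, 45 bp

StuI sites (AGGCCT) start at positions 43, 124.
StuI cuts after base 3 of each site, so after positions 45, 126.
Linear molecule, 2 cuts → 3 fragments:
  1–45 → 45 bp
  46–126 → 81 bp
  127–176 → 50 bp
Sorted largest to smallest: 81, 50, 45 bp.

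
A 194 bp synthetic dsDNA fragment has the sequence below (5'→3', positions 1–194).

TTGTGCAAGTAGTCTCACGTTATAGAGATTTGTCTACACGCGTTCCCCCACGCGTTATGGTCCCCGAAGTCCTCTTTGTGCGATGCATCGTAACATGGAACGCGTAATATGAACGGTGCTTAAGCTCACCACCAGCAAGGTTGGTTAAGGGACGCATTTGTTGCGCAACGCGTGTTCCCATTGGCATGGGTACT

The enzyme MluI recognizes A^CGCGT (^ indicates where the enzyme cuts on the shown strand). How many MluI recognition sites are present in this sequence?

4

ACGCGT occurs starting at positions 38, 50, 100, 168.
MluI cuts at 4 sites.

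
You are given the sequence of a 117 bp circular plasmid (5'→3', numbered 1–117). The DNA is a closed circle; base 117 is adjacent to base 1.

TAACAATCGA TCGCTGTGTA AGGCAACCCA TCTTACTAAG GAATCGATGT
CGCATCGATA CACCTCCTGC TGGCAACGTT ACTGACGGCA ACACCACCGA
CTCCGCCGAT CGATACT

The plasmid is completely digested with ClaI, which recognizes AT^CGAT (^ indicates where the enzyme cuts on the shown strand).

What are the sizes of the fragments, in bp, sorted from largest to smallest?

ClaI sites (ATCGAT) start at positions 6, 43, 54, 109.
ClaI cuts after base 2 of each site, so after positions 7, 44, 55, 110.
Circular molecule, 4 cuts → 4 fragments:
  8–44 → 37 bp
  45–55 → 11 bp
  56–110 → 55 bp
  111–117 then 1–7 → 7 + 7 = 14 bp
Sorted largest to smallest: 55, 37, 14, 11 bp.

55, 37, 14, 11 bp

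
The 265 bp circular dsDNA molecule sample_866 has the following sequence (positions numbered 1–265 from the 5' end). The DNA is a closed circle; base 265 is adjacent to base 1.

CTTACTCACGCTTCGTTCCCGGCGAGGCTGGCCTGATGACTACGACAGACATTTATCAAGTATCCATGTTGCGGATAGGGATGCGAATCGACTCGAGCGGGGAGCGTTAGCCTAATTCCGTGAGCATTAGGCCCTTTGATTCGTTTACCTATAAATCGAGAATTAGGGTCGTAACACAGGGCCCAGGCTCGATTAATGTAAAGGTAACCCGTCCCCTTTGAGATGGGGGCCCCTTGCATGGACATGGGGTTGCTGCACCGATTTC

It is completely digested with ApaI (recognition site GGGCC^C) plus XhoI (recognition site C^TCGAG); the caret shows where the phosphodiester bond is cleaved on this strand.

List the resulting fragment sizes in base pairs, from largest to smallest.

126, 91, 48 bp

ApaI sites (GGGCCC) start at positions 179, 227.
ApaI cuts after base 5 of each site (before the last base), so after positions 183, 231.
The XhoI site (CTCGAG) starts at position 92.
XhoI cuts after the first base of each site, so after position 92.
Combined cut positions: 92, 183, 231.
Circular molecule, 3 cuts → 3 fragments:
  93–183 → 91 bp
  184–231 → 48 bp
  232–265 then 1–92 → 34 + 92 = 126 bp
Sorted largest to smallest: 126, 91, 48 bp.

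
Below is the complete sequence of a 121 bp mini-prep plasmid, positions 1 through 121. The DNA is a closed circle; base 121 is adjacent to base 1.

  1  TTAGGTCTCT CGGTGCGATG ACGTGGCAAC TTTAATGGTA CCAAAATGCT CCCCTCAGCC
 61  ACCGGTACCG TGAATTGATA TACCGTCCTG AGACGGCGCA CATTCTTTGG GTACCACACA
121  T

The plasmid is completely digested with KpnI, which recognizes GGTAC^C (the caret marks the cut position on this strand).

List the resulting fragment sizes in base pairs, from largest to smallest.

48, 46, 27 bp

KpnI sites (GGTACC) start at positions 37, 64, 110.
KpnI cuts after base 5 of each site (before the last base), so after positions 41, 68, 114.
Circular molecule, 3 cuts → 3 fragments:
  42–68 → 27 bp
  69–114 → 46 bp
  115–121 then 1–41 → 7 + 41 = 48 bp
Sorted largest to smallest: 48, 46, 27 bp.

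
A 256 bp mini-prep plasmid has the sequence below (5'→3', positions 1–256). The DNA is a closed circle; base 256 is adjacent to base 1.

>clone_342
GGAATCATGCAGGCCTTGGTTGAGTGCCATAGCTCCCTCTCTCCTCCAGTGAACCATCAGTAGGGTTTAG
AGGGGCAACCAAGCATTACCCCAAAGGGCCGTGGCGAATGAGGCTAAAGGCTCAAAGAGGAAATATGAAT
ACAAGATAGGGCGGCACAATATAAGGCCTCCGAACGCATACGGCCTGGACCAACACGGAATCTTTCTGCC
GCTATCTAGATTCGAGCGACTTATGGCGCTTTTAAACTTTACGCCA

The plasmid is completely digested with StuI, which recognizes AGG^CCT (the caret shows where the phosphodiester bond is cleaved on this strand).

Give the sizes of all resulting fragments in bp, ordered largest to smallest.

StuI sites (AGGCCT) start at positions 11, 164.
StuI cuts after base 3 of each site, so after positions 13, 166.
Circular molecule, 2 cuts → 2 fragments:
  14–166 → 153 bp
  167–256 then 1–13 → 90 + 13 = 103 bp
Sorted largest to smallest: 153, 103 bp.

153, 103 bp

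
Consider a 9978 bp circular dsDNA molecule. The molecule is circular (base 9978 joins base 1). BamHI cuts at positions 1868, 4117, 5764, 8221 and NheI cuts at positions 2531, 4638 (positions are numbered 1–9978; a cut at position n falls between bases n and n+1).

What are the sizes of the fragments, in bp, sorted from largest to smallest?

Combined cut positions (sorted): 1868, 2531, 4117, 4638, 5764, 8221.
Circular molecule, 6 cuts → 6 fragments:
  2531 − 1868 = 663 bp
  4117 − 2531 = 1586 bp
  4638 − 4117 = 521 bp
  5764 − 4638 = 1126 bp
  8221 − 5764 = 2457 bp
  wrap: 9978 − 8221 + 1868 = 3625 bp
Sorted largest to smallest: 3625, 2457, 1586, 1126, 663, 521 bp.

3625, 2457, 1586, 1126, 663, 521 bp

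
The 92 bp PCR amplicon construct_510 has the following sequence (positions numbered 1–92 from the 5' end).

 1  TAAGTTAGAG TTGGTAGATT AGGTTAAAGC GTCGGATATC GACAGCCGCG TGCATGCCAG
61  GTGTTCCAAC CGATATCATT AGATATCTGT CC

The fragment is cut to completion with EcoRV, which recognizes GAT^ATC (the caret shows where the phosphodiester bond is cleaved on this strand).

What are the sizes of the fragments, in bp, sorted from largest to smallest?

37, 37, 10, 8 bp

EcoRV sites (GATATC) start at positions 35, 72, 82.
EcoRV cuts after base 3 of each site, so after positions 37, 74, 84.
Linear molecule, 3 cuts → 4 fragments:
  1–37 → 37 bp
  38–74 → 37 bp
  75–84 → 10 bp
  85–92 → 8 bp
Sorted largest to smallest: 37, 37, 10, 8 bp.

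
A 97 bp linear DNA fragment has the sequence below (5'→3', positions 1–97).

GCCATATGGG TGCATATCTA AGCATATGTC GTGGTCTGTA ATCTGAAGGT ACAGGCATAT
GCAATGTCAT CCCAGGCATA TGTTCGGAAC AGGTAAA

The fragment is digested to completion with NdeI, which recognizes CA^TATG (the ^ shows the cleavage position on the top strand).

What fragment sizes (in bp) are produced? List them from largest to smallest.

NdeI sites (CATATG) start at positions 3, 23, 56, 77.
NdeI cuts after base 2 of each site, so after positions 4, 24, 57, 78.
Linear molecule, 4 cuts → 5 fragments:
  1–4 → 4 bp
  5–24 → 20 bp
  25–57 → 33 bp
  58–78 → 21 bp
  79–97 → 19 bp
Sorted largest to smallest: 33, 21, 20, 19, 4 bp.

33, 21, 20, 19, 4 bp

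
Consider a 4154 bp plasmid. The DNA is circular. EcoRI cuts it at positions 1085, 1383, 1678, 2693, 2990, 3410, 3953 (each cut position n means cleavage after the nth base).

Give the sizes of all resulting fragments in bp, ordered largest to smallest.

1286, 1015, 543, 420, 298, 297, 295 bp

Circular molecule, 7 cuts → 7 fragments:
  1383 − 1085 = 298 bp
  1678 − 1383 = 295 bp
  2693 − 1678 = 1015 bp
  2990 − 2693 = 297 bp
  3410 − 2990 = 420 bp
  3953 − 3410 = 543 bp
  wrap: 4154 − 3953 + 1085 = 1286 bp
Sorted largest to smallest: 1286, 1015, 543, 420, 298, 297, 295 bp.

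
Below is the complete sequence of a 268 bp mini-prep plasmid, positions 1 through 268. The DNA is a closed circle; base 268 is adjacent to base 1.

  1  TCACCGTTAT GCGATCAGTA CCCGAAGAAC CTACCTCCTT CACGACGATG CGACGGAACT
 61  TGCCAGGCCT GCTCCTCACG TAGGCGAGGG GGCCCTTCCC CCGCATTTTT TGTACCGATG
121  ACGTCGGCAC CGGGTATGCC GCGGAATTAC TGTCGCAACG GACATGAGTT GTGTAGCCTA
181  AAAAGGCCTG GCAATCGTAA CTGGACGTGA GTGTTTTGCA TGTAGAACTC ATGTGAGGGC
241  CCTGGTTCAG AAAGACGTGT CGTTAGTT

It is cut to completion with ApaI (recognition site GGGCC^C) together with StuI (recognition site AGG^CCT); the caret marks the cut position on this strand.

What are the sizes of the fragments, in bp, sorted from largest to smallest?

ApaI sites (GGGCCC) start at positions 90, 237.
ApaI cuts after base 5 of each site (before the last base), so after positions 94, 241.
StuI sites (AGGCCT) start at positions 65, 184.
StuI cuts after base 3 of each site, so after positions 67, 186.
Combined cut positions: 67, 94, 186, 241.
Circular molecule, 4 cuts → 4 fragments:
  68–94 → 27 bp
  95–186 → 92 bp
  187–241 → 55 bp
  242–268 then 1–67 → 27 + 67 = 94 bp
Sorted largest to smallest: 94, 92, 55, 27 bp.

94, 92, 55, 27 bp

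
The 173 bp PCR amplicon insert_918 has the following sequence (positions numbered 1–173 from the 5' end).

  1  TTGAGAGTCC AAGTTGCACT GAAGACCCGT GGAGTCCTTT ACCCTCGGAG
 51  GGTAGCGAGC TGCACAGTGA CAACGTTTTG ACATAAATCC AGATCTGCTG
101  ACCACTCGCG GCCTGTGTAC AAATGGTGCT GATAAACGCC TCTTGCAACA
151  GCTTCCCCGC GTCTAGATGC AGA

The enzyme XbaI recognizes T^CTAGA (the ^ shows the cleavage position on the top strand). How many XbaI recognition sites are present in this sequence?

TCTAGA occurs starting at position 162.
XbaI cuts at 1 site.

1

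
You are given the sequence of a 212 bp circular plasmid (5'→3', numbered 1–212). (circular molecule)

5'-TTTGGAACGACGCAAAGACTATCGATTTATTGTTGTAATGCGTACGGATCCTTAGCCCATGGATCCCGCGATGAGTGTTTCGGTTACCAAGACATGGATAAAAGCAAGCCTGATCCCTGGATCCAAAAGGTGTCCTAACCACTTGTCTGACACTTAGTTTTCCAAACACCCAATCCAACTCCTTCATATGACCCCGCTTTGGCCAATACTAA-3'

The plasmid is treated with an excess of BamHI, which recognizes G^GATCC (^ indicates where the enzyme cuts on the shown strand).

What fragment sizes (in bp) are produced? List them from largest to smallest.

139, 58, 15 bp

BamHI sites (GGATCC) start at positions 46, 61, 119.
BamHI cuts after the first base of each site, so after positions 46, 61, 119.
Circular molecule, 3 cuts → 3 fragments:
  47–61 → 15 bp
  62–119 → 58 bp
  120–212 then 1–46 → 93 + 46 = 139 bp
Sorted largest to smallest: 139, 58, 15 bp.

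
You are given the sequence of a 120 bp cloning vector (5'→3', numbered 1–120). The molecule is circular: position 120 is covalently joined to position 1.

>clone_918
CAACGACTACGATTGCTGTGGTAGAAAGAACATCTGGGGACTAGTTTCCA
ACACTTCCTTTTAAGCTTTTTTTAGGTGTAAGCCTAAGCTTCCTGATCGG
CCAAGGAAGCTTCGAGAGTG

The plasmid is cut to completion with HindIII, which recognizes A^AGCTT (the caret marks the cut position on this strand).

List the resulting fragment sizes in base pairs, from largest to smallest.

HindIII sites (AAGCTT) start at positions 63, 86, 107.
HindIII cuts after the first base of each site, so after positions 63, 86, 107.
Circular molecule, 3 cuts → 3 fragments:
  64–86 → 23 bp
  87–107 → 21 bp
  108–120 then 1–63 → 13 + 63 = 76 bp
Sorted largest to smallest: 76, 23, 21 bp.

76, 23, 21 bp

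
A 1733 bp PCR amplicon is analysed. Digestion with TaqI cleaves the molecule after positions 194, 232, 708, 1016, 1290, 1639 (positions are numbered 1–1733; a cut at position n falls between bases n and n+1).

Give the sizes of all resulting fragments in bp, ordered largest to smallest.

476, 349, 308, 274, 194, 94, 38 bp

Linear molecule, 6 cuts → 7 fragments:
  194 − 0 = 194 bp
  232 − 194 = 38 bp
  708 − 232 = 476 bp
  1016 − 708 = 308 bp
  1290 − 1016 = 274 bp
  1639 − 1290 = 349 bp
  1733 − 1639 = 94 bp
Sorted largest to smallest: 476, 349, 308, 274, 194, 94, 38 bp.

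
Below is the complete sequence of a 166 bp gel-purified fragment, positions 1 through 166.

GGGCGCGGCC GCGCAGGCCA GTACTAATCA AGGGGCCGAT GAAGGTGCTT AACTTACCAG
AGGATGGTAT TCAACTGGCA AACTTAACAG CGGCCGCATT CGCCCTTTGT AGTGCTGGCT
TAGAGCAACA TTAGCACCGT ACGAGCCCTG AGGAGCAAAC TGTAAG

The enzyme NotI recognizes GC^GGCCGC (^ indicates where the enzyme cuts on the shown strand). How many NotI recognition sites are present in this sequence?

GCGGCCGC occurs starting at positions 5, 90.
NotI cuts at 2 sites.

2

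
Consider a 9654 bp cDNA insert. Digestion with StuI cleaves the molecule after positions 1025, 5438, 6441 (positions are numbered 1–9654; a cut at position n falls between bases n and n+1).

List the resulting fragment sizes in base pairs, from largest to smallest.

4413, 3213, 1025, 1003 bp

Linear molecule, 3 cuts → 4 fragments:
  1025 − 0 = 1025 bp
  5438 − 1025 = 4413 bp
  6441 − 5438 = 1003 bp
  9654 − 6441 = 3213 bp
Sorted largest to smallest: 4413, 3213, 1025, 1003 bp.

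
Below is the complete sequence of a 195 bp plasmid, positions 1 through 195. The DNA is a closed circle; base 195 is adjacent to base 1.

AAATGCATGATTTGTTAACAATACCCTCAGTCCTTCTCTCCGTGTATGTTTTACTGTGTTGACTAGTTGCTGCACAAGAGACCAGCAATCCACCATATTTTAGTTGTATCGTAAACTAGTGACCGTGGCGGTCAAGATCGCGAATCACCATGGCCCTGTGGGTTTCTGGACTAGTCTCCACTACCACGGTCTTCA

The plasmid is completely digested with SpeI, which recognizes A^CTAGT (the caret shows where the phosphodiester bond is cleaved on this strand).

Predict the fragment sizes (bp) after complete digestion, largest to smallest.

SpeI sites (ACTAGT) start at positions 62, 115, 170.
SpeI cuts after the first base of each site, so after positions 62, 115, 170.
Circular molecule, 3 cuts → 3 fragments:
  63–115 → 53 bp
  116–170 → 55 bp
  171–195 then 1–62 → 25 + 62 = 87 bp
Sorted largest to smallest: 87, 55, 53 bp.

87, 55, 53 bp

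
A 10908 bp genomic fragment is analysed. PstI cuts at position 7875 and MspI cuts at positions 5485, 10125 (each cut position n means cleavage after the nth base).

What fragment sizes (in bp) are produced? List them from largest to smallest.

5485, 2390, 2250, 783 bp

Combined cut positions (sorted): 5485, 7875, 10125.
Linear molecule, 3 cuts → 4 fragments:
  5485 − 0 = 5485 bp
  7875 − 5485 = 2390 bp
  10125 − 7875 = 2250 bp
  10908 − 10125 = 783 bp
Sorted largest to smallest: 5485, 2390, 2250, 783 bp.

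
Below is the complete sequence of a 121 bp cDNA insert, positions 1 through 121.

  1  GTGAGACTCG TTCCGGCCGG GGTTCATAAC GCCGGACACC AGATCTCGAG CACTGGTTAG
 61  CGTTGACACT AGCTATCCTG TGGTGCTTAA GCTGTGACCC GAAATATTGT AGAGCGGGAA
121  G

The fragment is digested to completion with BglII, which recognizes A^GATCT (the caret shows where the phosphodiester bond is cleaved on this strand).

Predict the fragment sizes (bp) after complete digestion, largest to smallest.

The BglII site (AGATCT) starts at position 41.
BglII cuts after the first base of each site, so after position 41.
Linear molecule, 1 cut → 2 fragments:
  1–41 → 41 bp
  42–121 → 80 bp
Sorted largest to smallest: 80, 41 bp.

80, 41 bp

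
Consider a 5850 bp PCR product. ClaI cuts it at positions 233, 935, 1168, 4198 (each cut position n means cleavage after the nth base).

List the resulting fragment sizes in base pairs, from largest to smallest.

Linear molecule, 4 cuts → 5 fragments:
  233 − 0 = 233 bp
  935 − 233 = 702 bp
  1168 − 935 = 233 bp
  4198 − 1168 = 3030 bp
  5850 − 4198 = 1652 bp
Sorted largest to smallest: 3030, 1652, 702, 233, 233 bp.

3030, 1652, 702, 233, 233 bp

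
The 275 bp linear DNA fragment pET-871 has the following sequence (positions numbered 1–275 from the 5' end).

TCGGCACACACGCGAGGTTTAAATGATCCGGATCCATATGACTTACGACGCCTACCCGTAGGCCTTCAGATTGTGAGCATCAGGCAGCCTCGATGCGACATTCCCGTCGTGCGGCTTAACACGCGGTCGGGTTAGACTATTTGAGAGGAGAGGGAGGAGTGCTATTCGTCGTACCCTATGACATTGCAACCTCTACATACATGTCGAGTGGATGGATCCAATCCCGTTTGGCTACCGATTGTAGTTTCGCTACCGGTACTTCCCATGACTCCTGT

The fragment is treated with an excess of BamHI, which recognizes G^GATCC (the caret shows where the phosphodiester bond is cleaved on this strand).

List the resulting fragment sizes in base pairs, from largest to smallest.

184, 61, 30 bp

BamHI sites (GGATCC) start at positions 30, 214.
BamHI cuts after the first base of each site, so after positions 30, 214.
Linear molecule, 2 cuts → 3 fragments:
  1–30 → 30 bp
  31–214 → 184 bp
  215–275 → 61 bp
Sorted largest to smallest: 184, 61, 30 bp.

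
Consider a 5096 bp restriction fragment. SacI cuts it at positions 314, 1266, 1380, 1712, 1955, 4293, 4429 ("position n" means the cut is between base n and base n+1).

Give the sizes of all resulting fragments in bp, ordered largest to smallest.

Linear molecule, 7 cuts → 8 fragments:
  314 − 0 = 314 bp
  1266 − 314 = 952 bp
  1380 − 1266 = 114 bp
  1712 − 1380 = 332 bp
  1955 − 1712 = 243 bp
  4293 − 1955 = 2338 bp
  4429 − 4293 = 136 bp
  5096 − 4429 = 667 bp
Sorted largest to smallest: 2338, 952, 667, 332, 314, 243, 136, 114 bp.

2338, 952, 667, 332, 314, 243, 136, 114 bp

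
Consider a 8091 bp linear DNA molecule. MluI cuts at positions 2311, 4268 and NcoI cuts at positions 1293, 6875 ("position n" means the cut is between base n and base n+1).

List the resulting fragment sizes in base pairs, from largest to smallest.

Combined cut positions (sorted): 1293, 2311, 4268, 6875.
Linear molecule, 4 cuts → 5 fragments:
  1293 − 0 = 1293 bp
  2311 − 1293 = 1018 bp
  4268 − 2311 = 1957 bp
  6875 − 4268 = 2607 bp
  8091 − 6875 = 1216 bp
Sorted largest to smallest: 2607, 1957, 1293, 1216, 1018 bp.

2607, 1957, 1293, 1216, 1018 bp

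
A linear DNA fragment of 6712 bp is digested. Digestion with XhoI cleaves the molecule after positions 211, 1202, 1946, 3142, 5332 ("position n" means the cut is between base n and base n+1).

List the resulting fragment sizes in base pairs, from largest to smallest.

Linear molecule, 5 cuts → 6 fragments:
  211 − 0 = 211 bp
  1202 − 211 = 991 bp
  1946 − 1202 = 744 bp
  3142 − 1946 = 1196 bp
  5332 − 3142 = 2190 bp
  6712 − 5332 = 1380 bp
Sorted largest to smallest: 2190, 1380, 1196, 991, 744, 211 bp.

2190, 1380, 1196, 991, 744, 211 bp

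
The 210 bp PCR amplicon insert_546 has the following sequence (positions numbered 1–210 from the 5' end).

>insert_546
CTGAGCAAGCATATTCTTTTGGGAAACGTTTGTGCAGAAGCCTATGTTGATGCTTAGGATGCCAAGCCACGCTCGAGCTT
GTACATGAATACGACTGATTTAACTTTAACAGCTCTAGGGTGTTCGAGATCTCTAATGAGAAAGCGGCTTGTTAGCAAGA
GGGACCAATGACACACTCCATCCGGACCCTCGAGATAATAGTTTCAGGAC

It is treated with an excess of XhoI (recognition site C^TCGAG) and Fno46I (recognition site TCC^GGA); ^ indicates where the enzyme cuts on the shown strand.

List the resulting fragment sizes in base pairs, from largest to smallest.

XhoI sites (CTCGAG) start at positions 72, 189.
XhoI cuts after the first base of each site, so after positions 72, 189.
The Fno46I site (TCCGGA) starts at position 181.
Fno46I cuts after base 3 of each site, so after position 183.
Combined cut positions: 72, 183, 189.
Linear molecule, 3 cuts → 4 fragments:
  1–72 → 72 bp
  73–183 → 111 bp
  184–189 → 6 bp
  190–210 → 21 bp
Sorted largest to smallest: 111, 72, 21, 6 bp.

111, 72, 21, 6 bp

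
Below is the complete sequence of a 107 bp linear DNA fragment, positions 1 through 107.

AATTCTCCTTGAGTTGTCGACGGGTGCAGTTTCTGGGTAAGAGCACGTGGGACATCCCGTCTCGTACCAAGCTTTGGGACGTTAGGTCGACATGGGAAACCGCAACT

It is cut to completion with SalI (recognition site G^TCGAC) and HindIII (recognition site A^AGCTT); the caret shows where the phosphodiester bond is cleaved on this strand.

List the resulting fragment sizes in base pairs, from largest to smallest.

SalI sites (GTCGAC) start at positions 16, 86.
SalI cuts after the first base of each site, so after positions 16, 86.
The HindIII site (AAGCTT) starts at position 69.
HindIII cuts after the first base of each site, so after position 69.
Combined cut positions: 16, 69, 86.
Linear molecule, 3 cuts → 4 fragments:
  1–16 → 16 bp
  17–69 → 53 bp
  70–86 → 17 bp
  87–107 → 21 bp
Sorted largest to smallest: 53, 21, 17, 16 bp.

53, 21, 17, 16 bp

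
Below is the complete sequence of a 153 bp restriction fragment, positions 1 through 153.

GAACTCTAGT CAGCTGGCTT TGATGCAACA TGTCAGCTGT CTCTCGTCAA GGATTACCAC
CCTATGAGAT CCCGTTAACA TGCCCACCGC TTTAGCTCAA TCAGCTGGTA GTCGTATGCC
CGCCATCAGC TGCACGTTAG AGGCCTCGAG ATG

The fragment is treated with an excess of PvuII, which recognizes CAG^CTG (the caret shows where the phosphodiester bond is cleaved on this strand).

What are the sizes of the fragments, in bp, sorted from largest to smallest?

68, 25, 24, 23, 13 bp

PvuII sites (CAGCTG) start at positions 11, 34, 102, 127.
PvuII cuts after base 3 of each site, so after positions 13, 36, 104, 129.
Linear molecule, 4 cuts → 5 fragments:
  1–13 → 13 bp
  14–36 → 23 bp
  37–104 → 68 bp
  105–129 → 25 bp
  130–153 → 24 bp
Sorted largest to smallest: 68, 25, 24, 23, 13 bp.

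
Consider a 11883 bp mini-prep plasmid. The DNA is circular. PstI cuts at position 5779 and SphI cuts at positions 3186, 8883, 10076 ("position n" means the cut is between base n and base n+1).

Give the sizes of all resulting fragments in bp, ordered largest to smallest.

4993, 3104, 2593, 1193 bp

Combined cut positions (sorted): 3186, 5779, 8883, 10076.
Circular molecule, 4 cuts → 4 fragments:
  5779 − 3186 = 2593 bp
  8883 − 5779 = 3104 bp
  10076 − 8883 = 1193 bp
  wrap: 11883 − 10076 + 3186 = 4993 bp
Sorted largest to smallest: 4993, 3104, 2593, 1193 bp.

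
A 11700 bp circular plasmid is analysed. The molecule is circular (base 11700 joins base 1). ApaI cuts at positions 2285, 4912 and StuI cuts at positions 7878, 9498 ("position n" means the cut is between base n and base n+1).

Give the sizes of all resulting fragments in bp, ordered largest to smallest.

Combined cut positions (sorted): 2285, 4912, 7878, 9498.
Circular molecule, 4 cuts → 4 fragments:
  4912 − 2285 = 2627 bp
  7878 − 4912 = 2966 bp
  9498 − 7878 = 1620 bp
  wrap: 11700 − 9498 + 2285 = 4487 bp
Sorted largest to smallest: 4487, 2966, 2627, 1620 bp.

4487, 2966, 2627, 1620 bp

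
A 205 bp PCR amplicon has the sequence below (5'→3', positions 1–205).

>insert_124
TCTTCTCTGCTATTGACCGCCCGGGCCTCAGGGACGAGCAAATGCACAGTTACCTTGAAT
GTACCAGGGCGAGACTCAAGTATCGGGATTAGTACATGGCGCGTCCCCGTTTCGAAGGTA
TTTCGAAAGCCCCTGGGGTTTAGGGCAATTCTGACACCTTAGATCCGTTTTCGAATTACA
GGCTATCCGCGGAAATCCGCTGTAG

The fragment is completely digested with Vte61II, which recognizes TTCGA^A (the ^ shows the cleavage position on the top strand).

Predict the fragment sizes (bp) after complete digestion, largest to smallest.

115, 48, 31, 11 bp

Vte61II sites (TTCGAA) start at positions 111, 122, 170.
Vte61II cuts after base 5 of each site (before the last base), so after positions 115, 126, 174.
Linear molecule, 3 cuts → 4 fragments:
  1–115 → 115 bp
  116–126 → 11 bp
  127–174 → 48 bp
  175–205 → 31 bp
Sorted largest to smallest: 115, 48, 31, 11 bp.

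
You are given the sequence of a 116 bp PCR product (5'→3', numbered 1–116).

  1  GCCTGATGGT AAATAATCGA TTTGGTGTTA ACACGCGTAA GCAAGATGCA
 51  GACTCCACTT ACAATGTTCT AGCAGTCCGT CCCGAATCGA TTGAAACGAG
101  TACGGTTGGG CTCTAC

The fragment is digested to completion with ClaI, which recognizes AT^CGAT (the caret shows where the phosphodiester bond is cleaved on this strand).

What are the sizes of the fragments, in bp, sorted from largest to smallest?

ClaI sites (ATCGAT) start at positions 16, 86.
ClaI cuts after base 2 of each site, so after positions 17, 87.
Linear molecule, 2 cuts → 3 fragments:
  1–17 → 17 bp
  18–87 → 70 bp
  88–116 → 29 bp
Sorted largest to smallest: 70, 29, 17 bp.

70, 29, 17 bp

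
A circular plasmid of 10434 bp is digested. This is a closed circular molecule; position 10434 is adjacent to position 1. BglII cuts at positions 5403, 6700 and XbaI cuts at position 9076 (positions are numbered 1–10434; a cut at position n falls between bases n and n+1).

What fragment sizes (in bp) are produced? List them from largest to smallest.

6761, 2376, 1297 bp

Combined cut positions (sorted): 5403, 6700, 9076.
Circular molecule, 3 cuts → 3 fragments:
  6700 − 5403 = 1297 bp
  9076 − 6700 = 2376 bp
  wrap: 10434 − 9076 + 5403 = 6761 bp
Sorted largest to smallest: 6761, 2376, 1297 bp.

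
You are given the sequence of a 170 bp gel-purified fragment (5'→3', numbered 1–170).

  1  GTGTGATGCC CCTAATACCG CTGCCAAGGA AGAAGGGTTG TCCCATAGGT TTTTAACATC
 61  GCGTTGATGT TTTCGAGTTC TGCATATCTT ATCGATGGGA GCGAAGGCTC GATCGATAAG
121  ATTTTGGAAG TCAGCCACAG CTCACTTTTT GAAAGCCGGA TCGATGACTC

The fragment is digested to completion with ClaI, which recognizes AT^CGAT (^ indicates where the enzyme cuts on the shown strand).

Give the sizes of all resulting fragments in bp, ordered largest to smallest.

ClaI sites (ATCGAT) start at positions 91, 112, 160.
ClaI cuts after base 2 of each site, so after positions 92, 113, 161.
Linear molecule, 3 cuts → 4 fragments:
  1–92 → 92 bp
  93–113 → 21 bp
  114–161 → 48 bp
  162–170 → 9 bp
Sorted largest to smallest: 92, 48, 21, 9 bp.

92, 48, 21, 9 bp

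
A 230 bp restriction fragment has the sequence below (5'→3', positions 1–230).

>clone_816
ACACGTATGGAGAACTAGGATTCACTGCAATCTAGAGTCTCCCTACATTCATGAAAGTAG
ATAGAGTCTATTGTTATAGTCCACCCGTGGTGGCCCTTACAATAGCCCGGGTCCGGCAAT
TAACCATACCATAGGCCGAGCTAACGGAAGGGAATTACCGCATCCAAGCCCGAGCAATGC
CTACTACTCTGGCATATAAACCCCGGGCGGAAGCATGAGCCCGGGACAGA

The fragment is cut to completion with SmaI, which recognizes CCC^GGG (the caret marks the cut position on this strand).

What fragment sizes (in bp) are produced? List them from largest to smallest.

SmaI sites (CCCGGG) start at positions 106, 202, 220.
SmaI cuts after base 3 of each site, so after positions 108, 204, 222.
Linear molecule, 3 cuts → 4 fragments:
  1–108 → 108 bp
  109–204 → 96 bp
  205–222 → 18 bp
  223–230 → 8 bp
Sorted largest to smallest: 108, 96, 18, 8 bp.

108, 96, 18, 8 bp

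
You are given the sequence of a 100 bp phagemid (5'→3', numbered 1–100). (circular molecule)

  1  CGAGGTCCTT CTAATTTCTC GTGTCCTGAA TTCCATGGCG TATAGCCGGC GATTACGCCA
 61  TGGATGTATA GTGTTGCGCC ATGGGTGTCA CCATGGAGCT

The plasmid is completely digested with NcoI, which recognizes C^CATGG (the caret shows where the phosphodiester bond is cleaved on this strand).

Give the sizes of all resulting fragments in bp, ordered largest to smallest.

NcoI sites (CCATGG) start at positions 33, 58, 79, 91.
NcoI cuts after the first base of each site, so after positions 33, 58, 79, 91.
Circular molecule, 4 cuts → 4 fragments:
  34–58 → 25 bp
  59–79 → 21 bp
  80–91 → 12 bp
  92–100 then 1–33 → 9 + 33 = 42 bp
Sorted largest to smallest: 42, 25, 21, 12 bp.

42, 25, 21, 12 bp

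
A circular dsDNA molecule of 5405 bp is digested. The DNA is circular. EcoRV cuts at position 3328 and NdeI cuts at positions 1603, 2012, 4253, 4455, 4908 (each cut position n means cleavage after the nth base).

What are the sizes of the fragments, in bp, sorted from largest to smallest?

Combined cut positions (sorted): 1603, 2012, 3328, 4253, 4455, 4908.
Circular molecule, 6 cuts → 6 fragments:
  2012 − 1603 = 409 bp
  3328 − 2012 = 1316 bp
  4253 − 3328 = 925 bp
  4455 − 4253 = 202 bp
  4908 − 4455 = 453 bp
  wrap: 5405 − 4908 + 1603 = 2100 bp
Sorted largest to smallest: 2100, 1316, 925, 453, 409, 202 bp.

2100, 1316, 925, 453, 409, 202 bp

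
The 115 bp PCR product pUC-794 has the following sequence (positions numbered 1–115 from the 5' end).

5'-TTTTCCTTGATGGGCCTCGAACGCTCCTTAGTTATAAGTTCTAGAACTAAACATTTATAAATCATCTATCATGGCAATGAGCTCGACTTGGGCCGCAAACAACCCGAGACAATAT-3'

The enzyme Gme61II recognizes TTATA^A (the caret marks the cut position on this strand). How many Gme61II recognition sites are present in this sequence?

TTATAA occurs starting at positions 32, 55.
Gme61II cuts at 2 sites.

2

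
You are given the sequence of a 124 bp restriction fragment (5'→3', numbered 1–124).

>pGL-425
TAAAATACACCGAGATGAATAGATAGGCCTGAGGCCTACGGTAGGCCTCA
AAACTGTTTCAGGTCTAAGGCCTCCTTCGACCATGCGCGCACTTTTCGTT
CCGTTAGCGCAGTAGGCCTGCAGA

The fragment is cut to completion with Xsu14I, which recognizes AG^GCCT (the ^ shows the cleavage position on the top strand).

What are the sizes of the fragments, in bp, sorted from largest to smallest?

Xsu14I sites (AGGCCT) start at positions 25, 32, 43, 68, 114.
Xsu14I cuts after base 2 of each site, so after positions 26, 33, 44, 69, 115.
Linear molecule, 5 cuts → 6 fragments:
  1–26 → 26 bp
  27–33 → 7 bp
  34–44 → 11 bp
  45–69 → 25 bp
  70–115 → 46 bp
  116–124 → 9 bp
Sorted largest to smallest: 46, 26, 25, 11, 9, 7 bp.

46, 26, 25, 11, 9, 7 bp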